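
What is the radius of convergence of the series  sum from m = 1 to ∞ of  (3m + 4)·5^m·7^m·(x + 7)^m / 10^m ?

The ratio of consecutive coefficients is [(3(m+1) + 4)/(3m + 4)] · 5·7/10 → 7/2.
Thus R = 1/(7/2) = 2/7.

R = 2/7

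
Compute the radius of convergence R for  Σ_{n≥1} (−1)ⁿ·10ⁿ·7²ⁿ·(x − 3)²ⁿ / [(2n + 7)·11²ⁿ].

The ratio of consecutive coefficients is [(2n + 7)/(2(n+1) + 7)] · 10·49/121 → 490/121.
Successive powers of (x − 3) differ by 2, so the series converges when |x − 3|² · 490/121 < 1, i.e. |x − 3| < √(121/490). So R = 11√10/70.

R = 11√10/70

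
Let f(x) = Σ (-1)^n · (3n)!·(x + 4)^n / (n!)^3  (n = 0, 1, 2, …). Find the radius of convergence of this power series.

By the ratio test, |a_{n+1}/a_n| = (3n+1)·(3n+2)·(3n+3)/(n+1)³ → 27.
Hence the series converges for |x + 4| < 1/(27) = 1/27, so the radius of convergence is 1/27.

R = 1/27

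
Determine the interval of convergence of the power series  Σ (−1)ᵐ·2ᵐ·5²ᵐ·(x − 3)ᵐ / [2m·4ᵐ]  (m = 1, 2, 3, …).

(73/25, 77/25]

By the ratio test, |a_{m+1}/a_m| = [2m/2(m+1)] · 2·25/4 → 25/2.
Convergence for |x − 3| · 25/2 < 1, i.e. |x − 3| < 2/25. So R = 2/25.
Endpoint x = 77/25: an alternating series whose terms decrease to 0 in absolute value, so it converges by the Leibniz criterion.
When x = 73/25, the terms behave like c/m; limit comparison with the harmonic series gives divergence.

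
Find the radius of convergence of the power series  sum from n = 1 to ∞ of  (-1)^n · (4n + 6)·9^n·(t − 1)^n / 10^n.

By the ratio test, |a_{n+1}/a_n| = [(4(n+1) + 6)/(4n + 6)] · 9/10 → 9/10.
Convergence for |t − 1| · 9/10 < 1, i.e. |t − 1| < 10/9. So R = 10/9.

R = 10/9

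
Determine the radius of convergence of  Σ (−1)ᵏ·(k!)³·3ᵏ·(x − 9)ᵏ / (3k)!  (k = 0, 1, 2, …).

Apply the ratio test: |a_{k+1}| / |a_k| = (k+1)³/[(3k+1)·(3k+2)·(3k+3)] · 3, which tends to 1/9 as k → ∞.
Hence the series converges for |x − 9| < 1/(1/9) = 9, so the radius of convergence is 9.

R = 9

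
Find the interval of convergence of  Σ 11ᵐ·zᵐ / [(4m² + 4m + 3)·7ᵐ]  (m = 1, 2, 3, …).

[-7/11, 7/11]

The ratio of consecutive coefficients is [(4m² + 4m + 3)/(4(m+1)² + 4(m+1) + 3)] · 11/7 → 11/7.
Thus R = 1/(11/7) = 7/11.
Endpoint z = 7/11: absolute convergence follows by limit comparison with Σ 1/m².
When z = -7/11, the series is dominated by a constant times Σ 1/m², which converges (p = 2 > 1).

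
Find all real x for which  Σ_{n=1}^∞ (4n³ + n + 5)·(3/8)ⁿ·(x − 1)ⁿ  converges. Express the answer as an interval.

(-5/3, 11/3)

Ratio test: |a_{n+1}/a_n| = [(4(n+1)³ + (n+1) + 5)/(4n³ + n + 5)] · 3/8 → 3/8 as n → ∞.
Hence the series converges for |x − 1| < 1/(3/8) = 8/3, so the radius of convergence is 8/3.
At x = 11/3: the terms have absolute value of order n³, which does not tend to 0, so the series diverges by the divergence test.
When x = -5/3, the n-th term does not approach 0; divergence by the term test.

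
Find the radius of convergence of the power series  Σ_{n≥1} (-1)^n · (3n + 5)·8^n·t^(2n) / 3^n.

Ratio test: |a_{n+1}/a_n| = [(3(n+1) + 5)/(3n + 5)] · 8/3 → 8/3 as n → ∞.
Since the exponent of t increases by 2 each term, convergence requires |t|² < 3/8, hence R = √6/4.

R = √6/4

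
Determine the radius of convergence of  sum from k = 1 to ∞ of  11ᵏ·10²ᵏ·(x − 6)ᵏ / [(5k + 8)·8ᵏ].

R = 2/275

By the ratio test, |a_{k+1}/a_k| = [(5k + 8)/(5(k+1) + 8)] · 11·100/8 → 275/2.
Hence the series converges for |x − 6| < 1/(275/2) = 2/275, so the radius of convergence is 2/275.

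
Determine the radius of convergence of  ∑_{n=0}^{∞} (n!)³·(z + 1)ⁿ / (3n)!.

By the ratio test, |a_{n+1}/a_n| = (n+1)³/[(3n+1)·(3n+2)·(3n+3)] → 1/27.
The series converges when 1/27 · |z + 1| < 1, giving R = 27.

R = 27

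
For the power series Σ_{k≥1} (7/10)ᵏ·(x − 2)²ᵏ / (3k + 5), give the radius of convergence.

R = √70/7

Apply the ratio test: |a_{k+1}| / |a_k| = [(3k + 5)/(3(k+1) + 5)] · 7/10, which tends to 7/10 as k → ∞.
Successive powers of (x − 2) differ by 2, so the series converges when |x − 2|² · 7/10 < 1, i.e. |x − 2| < √(10/7). So R = √70/7.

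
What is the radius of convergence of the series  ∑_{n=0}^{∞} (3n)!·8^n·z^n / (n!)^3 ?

R = 1/216

Ratio test: |a_{n+1}/a_n| = (3n+1)·(3n+2)·(3n+3)/(n+1)³ · 8 → 216 as n → ∞.
Hence the series converges for |z| < 1/(216) = 1/216, so the radius of convergence is 1/216.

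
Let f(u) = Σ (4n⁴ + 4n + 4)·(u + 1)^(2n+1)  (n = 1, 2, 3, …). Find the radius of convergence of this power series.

R = 1

Apply the ratio test: |a_{n+1}| / |a_n| = (4(n+1)⁴ + 4(n+1) + 4)/(4n⁴ + 4n + 4), which tends to 1 as n → ∞.
Successive powers of (u + 1) differ by 2, so the series converges when |u + 1|² · 1 < 1, i.e. |u + 1| < √(1) = 1. So R = 1.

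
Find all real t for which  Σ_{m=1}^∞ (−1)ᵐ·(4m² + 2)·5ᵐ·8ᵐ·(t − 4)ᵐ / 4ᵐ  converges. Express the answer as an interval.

By the ratio test, |a_{m+1}/a_m| = [(4(m+1)² + 2)/(4m² + 2)] · 5·8/4 → 10.
Hence the series converges for |t − 4| < 1/(10) = 1/10, so the radius of convergence is 1/10.
At t = 41/10: the terms do not tend to 0, so the series diverges.
At t = 39/10: the terms have absolute value of order m², which does not tend to 0, so the series diverges by the divergence test.

(39/10, 41/10)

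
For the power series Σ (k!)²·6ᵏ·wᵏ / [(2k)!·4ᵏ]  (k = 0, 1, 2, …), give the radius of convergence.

R = 8/3

The ratio of consecutive coefficients is (k+1)²/[(2k+1)·(2k+2)] · 6/4 → 3/8.
The series converges when 3/8 · |w| < 1, giving R = 8/3.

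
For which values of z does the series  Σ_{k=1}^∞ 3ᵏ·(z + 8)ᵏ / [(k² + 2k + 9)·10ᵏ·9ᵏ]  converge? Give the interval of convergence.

Apply the ratio test: |a_{k+1}| / |a_k| = [(k² + 2k + 9)/((k+1)² + 2(k+1) + 9)] · 3/(10·9), which tends to 1/30 as k → ∞.
Thus R = 1/(1/30) = 30.
When z = 22, the terms are on the order of 1/k², so the series converges absolutely by comparison with the p-series (p = 2 > 1).
Endpoint z = -38: the series is dominated by a constant times Σ 1/k², which converges (p = 2 > 1).

[-38, 22]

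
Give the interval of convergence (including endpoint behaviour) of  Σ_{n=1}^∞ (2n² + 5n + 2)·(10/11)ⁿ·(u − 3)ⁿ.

By the ratio test, |a_{n+1}/a_n| = [(2(n+1)² + 5(n+1) + 2)/(2n² + 5n + 2)] · 10/11 → 10/11.
Thus R = 1/(10/11) = 11/10.
When u = 41/10, the terms have absolute value of order n², which does not tend to 0, so the series diverges by the divergence test.
At u = 19/10: the terms do not tend to 0, so the series diverges.

(19/10, 41/10)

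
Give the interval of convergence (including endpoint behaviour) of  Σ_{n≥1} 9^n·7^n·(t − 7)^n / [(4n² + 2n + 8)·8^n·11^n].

[353/63, 529/63]

By the ratio test, |a_{n+1}/a_n| = [(4n² + 2n + 8)/(4(n+1)² + 2(n+1) + 8)] · 9·7/(8·11) → 63/88.
The series converges when 63/88 · |t − 7| < 1, giving R = 88/63.
When t = 529/63, absolute convergence follows by limit comparison with Σ 1/n².
At t = 353/63: absolute convergence follows by limit comparison with Σ 1/n².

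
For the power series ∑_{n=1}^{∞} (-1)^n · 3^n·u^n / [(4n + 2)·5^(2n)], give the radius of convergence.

R = 25/3

Ratio test: |a_{n+1}/a_n| = [(4n + 2)/(4(n+1) + 2)] · 3/25 → 3/25 as n → ∞.
Thus R = 1/(3/25) = 25/3.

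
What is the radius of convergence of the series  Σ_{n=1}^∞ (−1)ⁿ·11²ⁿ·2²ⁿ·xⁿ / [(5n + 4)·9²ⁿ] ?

By the ratio test, |a_{n+1}/a_n| = [(5n + 4)/(5(n+1) + 4)] · 121·4/81 → 484/81.
The series converges when 484/81 · |x| < 1, giving R = 81/484.

R = 81/484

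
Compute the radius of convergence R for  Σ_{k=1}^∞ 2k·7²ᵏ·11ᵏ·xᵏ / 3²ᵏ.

R = 9/539

By the ratio test, |a_{k+1}/a_k| = [2(k+1)/2k] · 49·11/9 → 539/9.
Thus R = 1/(539/9) = 9/539.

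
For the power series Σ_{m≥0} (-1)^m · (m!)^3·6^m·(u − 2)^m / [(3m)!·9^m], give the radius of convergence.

The ratio of consecutive coefficients is (m+1)³/[(3m+1)·(3m+2)·(3m+3)] · 6/9 → 2/81.
Convergence for |u − 2| · 2/81 < 1, i.e. |u − 2| < 81/2. So R = 81/2.

R = 81/2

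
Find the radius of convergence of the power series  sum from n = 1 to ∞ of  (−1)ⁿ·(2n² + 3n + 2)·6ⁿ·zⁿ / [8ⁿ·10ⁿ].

Apply the ratio test: |a_{n+1}| / |a_n| = [(2(n+1)² + 3(n+1) + 2)/(2n² + 3n + 2)] · 6/(8·10), which tends to 3/40 as n → ∞.
Thus R = 1/(3/40) = 40/3.

R = 40/3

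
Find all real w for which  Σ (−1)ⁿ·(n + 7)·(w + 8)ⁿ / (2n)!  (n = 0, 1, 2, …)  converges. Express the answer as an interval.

Ratio test: |a_{n+1}/a_n| = ((n+1) + 7)/(n + 7) · 1/[(2n+1)·(2n+2)] → 0 as n → ∞.
Since the limit is 0 < 1 for every w, the series converges on all of ℝ and R = ∞.

(−∞, ∞)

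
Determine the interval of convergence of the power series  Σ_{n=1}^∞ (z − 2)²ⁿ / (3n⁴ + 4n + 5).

The ratio of consecutive coefficients is (3n⁴ + 4n + 5)/(3(n+1)⁴ + 4(n+1) + 5) → 1.
Successive powers of (z − 2) differ by 2, so the series converges when |z − 2|² · 1 < 1, i.e. |z − 2| < √(1) = 1. So R = 1.
Endpoint z = 3: absolute convergence follows by limit comparison with Σ 1/n⁴.
Check z = 1: the terms are on the order of 1/n⁴, so the series converges absolutely by comparison with the p-series (p = 4 > 1).

[1, 3]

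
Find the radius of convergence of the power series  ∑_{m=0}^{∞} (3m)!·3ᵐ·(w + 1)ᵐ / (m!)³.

R = 1/81

By the ratio test, |a_{m+1}/a_m| = (3m+1)·(3m+2)·(3m+3)/(m+1)³ · 3 → 81.
Thus R = 1/(81) = 1/81.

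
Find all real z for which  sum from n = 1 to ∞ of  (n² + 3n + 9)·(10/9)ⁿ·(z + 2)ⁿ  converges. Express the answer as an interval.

The ratio of consecutive coefficients is [((n+1)² + 3(n+1) + 9)/(n² + 3n + 9)] · 10/9 → 10/9.
The series converges when 10/9 · |z + 2| < 1, giving R = 9/10.
When z = -11/10, the terms have absolute value of order n², which does not tend to 0, so the series diverges by the divergence test.
Endpoint z = -29/10: the terms have absolute value of order n², which does not tend to 0, so the series diverges by the divergence test.

(-29/10, -11/10)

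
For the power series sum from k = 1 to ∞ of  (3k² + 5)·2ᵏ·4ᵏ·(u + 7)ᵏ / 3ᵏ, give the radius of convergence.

Apply the ratio test: |a_{k+1}| / |a_k| = [(3(k+1)² + 5)/(3k² + 5)] · 2·4/3, which tends to 8/3 as k → ∞.
Hence the series converges for |u + 7| < 1/(8/3) = 3/8, so the radius of convergence is 3/8.

R = 3/8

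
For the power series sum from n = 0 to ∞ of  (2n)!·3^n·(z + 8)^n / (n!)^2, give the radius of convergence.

Apply the ratio test: |a_{n+1}| / |a_n| = (2n+1)·(2n+2)/(n+1)² · 3, which tends to 12 as n → ∞.
Convergence for |z + 8| · 12 < 1, i.e. |z + 8| < 1/12. So R = 1/12.

R = 1/12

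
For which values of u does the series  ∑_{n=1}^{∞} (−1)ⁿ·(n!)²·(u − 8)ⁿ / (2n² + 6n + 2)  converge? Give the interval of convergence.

By the ratio test, |a_{n+1}/a_n| = (n+1)² · (2n² + 6n + 2)/(2(n+1)² + 6(n+1) + 2) → ∞.
Since the ratio → ∞, the series diverges for every u ≠ 8, and R = 0.

{8}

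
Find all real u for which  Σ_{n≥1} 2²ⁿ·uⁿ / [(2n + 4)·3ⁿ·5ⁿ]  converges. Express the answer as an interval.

[-15/4, 15/4)

By the ratio test, |a_{n+1}/a_n| = [(2n + 4)/(2(n+1) + 4)] · 4/(3·5) → 4/15.
The series converges when 4/15 · |u| < 1, giving R = 15/4.
Endpoint u = 15/4: the terms are asymptotic to a nonzero constant times 1/n, so the series diverges by limit comparison with Σ 1/n.
When u = -15/4, an alternating series whose terms decrease to 0 in absolute value, so it converges by the Leibniz criterion.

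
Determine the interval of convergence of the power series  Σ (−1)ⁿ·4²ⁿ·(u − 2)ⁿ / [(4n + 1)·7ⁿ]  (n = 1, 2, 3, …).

(25/16, 39/16]

The ratio of consecutive coefficients is [(4n + 1)/(4(n+1) + 1)] · 16/7 → 16/7.
Hence the series converges for |u − 2| < 1/(16/7) = 7/16, so the radius of convergence is 7/16.
Endpoint u = 39/16: an alternating series whose terms decrease to 0 in absolute value, so it converges by the Leibniz criterion.
When u = 25/16, the terms are asymptotic to a nonzero constant times 1/n, so the series diverges by limit comparison with Σ 1/n.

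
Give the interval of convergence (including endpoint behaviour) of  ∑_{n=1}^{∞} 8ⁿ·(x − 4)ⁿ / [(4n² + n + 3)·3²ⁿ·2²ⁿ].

The ratio of consecutive coefficients is [(4n² + n + 3)/(4(n+1)² + (n+1) + 3)] · 8/(9·4) → 2/9.
Thus R = 1/(2/9) = 9/2.
Check x = 17/2: absolute convergence follows by limit comparison with Σ 1/n².
Check x = -1/2: the terms are on the order of 1/n², so the series converges absolutely by comparison with the p-series (p = 2 > 1).

[-1/2, 17/2]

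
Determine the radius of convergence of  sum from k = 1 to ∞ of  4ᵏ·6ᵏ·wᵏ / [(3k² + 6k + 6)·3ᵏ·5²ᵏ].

R = 25/8

Apply the ratio test: |a_{k+1}| / |a_k| = [(3k² + 6k + 6)/(3(k+1)² + 6(k+1) + 6)] · 4·6/(3·25), which tends to 8/25 as k → ∞.
Hence the series converges for |w| < 1/(8/25) = 25/8, so the radius of convergence is 25/8.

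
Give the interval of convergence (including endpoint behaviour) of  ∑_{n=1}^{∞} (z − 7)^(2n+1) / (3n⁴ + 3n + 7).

Ratio test: |a_{n+1}/a_n| = (3n⁴ + 3n + 7)/(3(n+1)⁴ + 3(n+1) + 7) → 1 as n → ∞.
Writing y = (z − 7)², the series in y has radius 1, so |z − 7| < √(1) = 1 and R = 1.
At z = 8: the terms are on the order of 1/n⁴, so the series converges absolutely by comparison with the p-series (p = 4 > 1).
Check z = 6: the terms are on the order of 1/n⁴, so the series converges absolutely by comparison with the p-series (p = 4 > 1).

[6, 8]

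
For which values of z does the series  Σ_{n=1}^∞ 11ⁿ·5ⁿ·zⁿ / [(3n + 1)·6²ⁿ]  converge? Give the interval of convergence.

Apply the ratio test: |a_{n+1}| / |a_n| = [(3n + 1)/(3(n+1) + 1)] · 11·5/36, which tends to 55/36 as n → ∞.
Thus R = 1/(55/36) = 36/55.
Check z = 36/55: comparison with the harmonic series Σ 1/n shows the series diverges.
When z = -36/55, convergence follows from the alternating series test (terms decrease monotonically to 0).

[-36/55, 36/55)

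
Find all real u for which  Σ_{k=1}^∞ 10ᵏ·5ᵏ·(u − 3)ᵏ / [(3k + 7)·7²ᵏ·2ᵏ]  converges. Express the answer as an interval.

[26/25, 124/25)

Ratio test: |a_{k+1}/a_k| = [(3k + 7)/(3(k+1) + 7)] · 10·5/(49·2) → 25/49 as k → ∞.
Hence the series converges for |u − 3| < 1/(25/49) = 49/25, so the radius of convergence is 49/25.
Check u = 124/25: the terms are asymptotic to a nonzero constant times 1/k, so the series diverges by limit comparison with Σ 1/k.
Endpoint u = 26/25: the terms alternate in sign and decrease monotonically to 0 in absolute value (size ~ c/k), so the alternating series test gives convergence.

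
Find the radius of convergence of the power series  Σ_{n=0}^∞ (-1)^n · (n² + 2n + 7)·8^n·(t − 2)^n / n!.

R = ∞

The ratio of consecutive coefficients is ((n+1)² + 2(n+1) + 7)/(n² + 2n + 7) · 8 · 1/(n+1) → 0.
The ratio tends to 0 regardless of t, hence R = ∞.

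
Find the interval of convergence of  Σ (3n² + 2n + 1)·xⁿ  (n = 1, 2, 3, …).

(-1, 1)

Apply the ratio test: |a_{n+1}| / |a_n| = (3(n+1)² + 2(n+1) + 1)/(3n² + 2n + 1), which tends to 1 as n → ∞.
So the series converges when |x| < 1 and diverges when |x| > 1; R = 1.
When x = 1, the terms have absolute value of order n², which does not tend to 0, so the series diverges by the divergence test.
Check x = -1: the n-th term does not approach 0; divergence by the term test.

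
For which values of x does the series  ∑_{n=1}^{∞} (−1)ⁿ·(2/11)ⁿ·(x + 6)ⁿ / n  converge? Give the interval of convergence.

By the ratio test, |a_{n+1}/a_n| = [n/(n+1)] · 2/11 → 2/11.
The series converges when 2/11 · |x + 6| < 1, giving R = 11/2.
Check x = -1/2: convergence follows from the alternating series test (terms decrease monotonically to 0).
When x = -23/2, the terms behave like c/n; limit comparison with the harmonic series gives divergence.

(-23/2, -1/2]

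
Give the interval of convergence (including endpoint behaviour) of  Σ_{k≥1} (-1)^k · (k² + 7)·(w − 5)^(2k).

By the ratio test, |a_{k+1}/a_k| = ((k+1)² + 7)/(k² + 7) → 1.
Successive powers of (w − 5) differ by 2, so the series converges when |w − 5|² · 1 < 1, i.e. |w − 5| < √(1) = 1. So R = 1.
At w = 6: the k-th term does not approach 0; divergence by the term test.
Endpoint w = 4: the terms do not tend to 0, so the series diverges.

(4, 6)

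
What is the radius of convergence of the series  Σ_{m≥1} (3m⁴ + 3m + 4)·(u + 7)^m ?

Ratio test: |a_{m+1}/a_m| = (3(m+1)⁴ + 3(m+1) + 4)/(3m⁴ + 3m + 4) → 1 as m → ∞.
So the series converges when |u + 7| < 1 and diverges when |u + 7| > 1; R = 1.

R = 1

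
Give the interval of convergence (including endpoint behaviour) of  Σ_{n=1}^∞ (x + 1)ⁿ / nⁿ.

(−∞, ∞)

By the Cauchy root test, |a_n|^(1/n) = 1/n → 0.
Since the n-th root of |a_n| tends to 0, the series converges for all real x; R = ∞.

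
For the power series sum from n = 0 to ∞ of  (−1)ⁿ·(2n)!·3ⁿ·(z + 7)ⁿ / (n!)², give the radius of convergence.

The ratio of consecutive coefficients is (2n+1)·(2n+2)/(n+1)² · 3 → 12.
Convergence for |z + 7| · 12 < 1, i.e. |z + 7| < 1/12. So R = 1/12.

R = 1/12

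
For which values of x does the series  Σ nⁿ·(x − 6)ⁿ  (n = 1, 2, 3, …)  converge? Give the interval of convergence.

By the Cauchy root test, |a_n|^(1/n) = n → ∞.
Since the n-th root of |a_n| is unbounded, the series converges only at x = 6; R = 0.

{6}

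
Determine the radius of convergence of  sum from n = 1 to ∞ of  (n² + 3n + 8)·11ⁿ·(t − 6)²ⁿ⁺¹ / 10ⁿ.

R = √110/11

Apply the ratio test: |a_{n+1}| / |a_n| = [((n+1)² + 3(n+1) + 8)/(n² + 3n + 8)] · 11/10, which tends to 11/10 as n → ∞.
Since the exponent of (t − 6) increases by 2 each term, convergence requires |t − 6|² < 10/11, hence R = √110/11.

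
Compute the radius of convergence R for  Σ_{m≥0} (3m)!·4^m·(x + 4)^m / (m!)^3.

R = 1/108

The ratio of consecutive coefficients is (3m+1)·(3m+2)·(3m+3)/(m+1)³ · 4 → 108.
Hence the series converges for |x + 4| < 1/(108) = 1/108, so the radius of convergence is 1/108.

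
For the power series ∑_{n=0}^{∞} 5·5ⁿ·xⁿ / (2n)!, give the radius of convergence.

Ratio test: |a_{n+1}/a_n| = 5/5 · 5 · 1/[(2n+1)·(2n+2)] → 0 as n → ∞.
The ratio tends to 0 regardless of x, hence R = ∞.

R = ∞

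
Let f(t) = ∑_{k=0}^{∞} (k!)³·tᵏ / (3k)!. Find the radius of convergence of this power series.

By the ratio test, |a_{k+1}/a_k| = (k+1)³/[(3k+1)·(3k+2)·(3k+3)] → 1/27.
Thus R = 1/(1/27) = 27.

R = 27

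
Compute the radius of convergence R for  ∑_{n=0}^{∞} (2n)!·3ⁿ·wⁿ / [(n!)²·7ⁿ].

R = 7/12

The ratio of consecutive coefficients is (2n+1)·(2n+2)/(n+1)² · 3/7 → 12/7.
Hence the series converges for |w| < 1/(12/7) = 7/12, so the radius of convergence is 7/12.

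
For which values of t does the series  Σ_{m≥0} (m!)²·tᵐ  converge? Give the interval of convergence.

{0}

By the ratio test, |a_{m+1}/a_m| = (m+1)² → ∞.
The ratio grows without bound, so the series diverges whenever t ≠ 0; it converges only at t = 0. R = 0.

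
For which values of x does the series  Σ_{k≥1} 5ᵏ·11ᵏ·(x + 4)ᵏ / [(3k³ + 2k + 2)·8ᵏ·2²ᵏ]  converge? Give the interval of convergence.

[-252/55, -188/55]

Apply the ratio test: |a_{k+1}| / |a_k| = [(3k³ + 2k + 2)/(3(k+1)³ + 2(k+1) + 2)] · 5·11/(8·4), which tends to 55/32 as k → ∞.
Hence the series converges for |x + 4| < 1/(55/32) = 32/55, so the radius of convergence is 32/55.
At x = -188/55: the series is dominated by a constant times Σ 1/k³, which converges (p = 3 > 1).
Check x = -252/55: absolute convergence follows by limit comparison with Σ 1/k³.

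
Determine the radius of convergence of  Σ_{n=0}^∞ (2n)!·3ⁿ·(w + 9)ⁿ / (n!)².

By the ratio test, |a_{n+1}/a_n| = (2n+1)·(2n+2)/(n+1)² · 3 → 12.
The series converges when 12 · |w + 9| < 1, giving R = 1/12.

R = 1/12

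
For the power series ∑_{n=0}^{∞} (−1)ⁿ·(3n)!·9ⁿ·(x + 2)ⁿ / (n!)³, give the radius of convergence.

R = 1/243

Apply the ratio test: |a_{n+1}| / |a_n| = (3n+1)·(3n+2)·(3n+3)/(n+1)³ · 9, which tends to 243 as n → ∞.
Hence the series converges for |x + 2| < 1/(243) = 1/243, so the radius of convergence is 1/243.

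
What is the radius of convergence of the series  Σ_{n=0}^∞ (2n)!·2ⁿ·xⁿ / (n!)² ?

By the ratio test, |a_{n+1}/a_n| = (2n+1)·(2n+2)/(n+1)² · 2 → 8.
Thus R = 1/(8) = 1/8.

R = 1/8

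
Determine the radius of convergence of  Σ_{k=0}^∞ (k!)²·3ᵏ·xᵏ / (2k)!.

R = 4/3

Apply the ratio test: |a_{k+1}| / |a_k| = (k+1)²/[(2k+1)·(2k+2)] · 3, which tends to 3/4 as k → ∞.
Convergence for |x| · 3/4 < 1, i.e. |x| < 4/3. So R = 4/3.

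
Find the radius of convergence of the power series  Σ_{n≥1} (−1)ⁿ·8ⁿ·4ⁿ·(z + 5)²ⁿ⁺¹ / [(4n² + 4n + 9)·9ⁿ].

R = 3√2/8

By the ratio test, |a_{n+1}/a_n| = [(4n² + 4n + 9)/(4(n+1)² + 4(n+1) + 9)] · 8·4/9 → 32/9.
Writing y = (z + 5)², the series in y has radius 9/32, so |z + 5| < √(9/32) and R = 3√2/8.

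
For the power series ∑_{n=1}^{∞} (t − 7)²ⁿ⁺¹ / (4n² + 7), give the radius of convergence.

Ratio test: |a_{n+1}/a_n| = (4n² + 7)/(4(n+1)² + 7) → 1 as n → ∞.
Successive powers of (t − 7) differ by 2, so the series converges when |t − 7|² · 1 < 1, i.e. |t − 7| < √(1) = 1. So R = 1.

R = 1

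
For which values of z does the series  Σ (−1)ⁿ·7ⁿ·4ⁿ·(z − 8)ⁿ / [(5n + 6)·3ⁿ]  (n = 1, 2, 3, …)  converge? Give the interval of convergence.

Ratio test: |a_{n+1}/a_n| = [(5n + 6)/(5(n+1) + 6)] · 7·4/3 → 28/3 as n → ∞.
Thus R = 1/(28/3) = 3/28.
Endpoint z = 227/28: an alternating series whose terms decrease to 0 in absolute value, so it converges by the Leibniz criterion.
When z = 221/28, the terms behave like c/n; limit comparison with the harmonic series gives divergence.

(221/28, 227/28]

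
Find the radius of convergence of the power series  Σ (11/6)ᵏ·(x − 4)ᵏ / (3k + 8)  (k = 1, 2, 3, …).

R = 6/11

Ratio test: |a_{k+1}/a_k| = [(3k + 8)/(3(k+1) + 8)] · 11/6 → 11/6 as k → ∞.
The series converges when 11/6 · |x − 4| < 1, giving R = 6/11.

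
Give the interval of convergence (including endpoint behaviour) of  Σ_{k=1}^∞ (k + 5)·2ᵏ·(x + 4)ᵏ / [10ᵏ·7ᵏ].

The ratio of consecutive coefficients is [((k+1) + 5)/(k + 5)] · 2/(10·7) → 1/35.
The series converges when 1/35 · |x + 4| < 1, giving R = 35.
At x = 31: the terms do not tend to 0, so the series diverges.
When x = -39, the terms do not tend to 0, so the series diverges.

(-39, 31)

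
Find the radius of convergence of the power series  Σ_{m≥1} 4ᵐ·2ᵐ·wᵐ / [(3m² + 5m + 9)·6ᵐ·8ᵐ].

R = 6

By the ratio test, |a_{m+1}/a_m| = [(3m² + 5m + 9)/(3(m+1)² + 5(m+1) + 9)] · 4·2/(6·8) → 1/6.
Thus R = 1/(1/6) = 6.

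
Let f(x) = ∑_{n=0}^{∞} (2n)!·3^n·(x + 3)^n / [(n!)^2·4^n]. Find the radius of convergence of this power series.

R = 1/3

Apply the ratio test: |a_{n+1}| / |a_n| = (2n+1)·(2n+2)/(n+1)² · 3/4, which tends to 3 as n → ∞.
Convergence for |x + 3| · 3 < 1, i.e. |x + 3| < 1/3. So R = 1/3.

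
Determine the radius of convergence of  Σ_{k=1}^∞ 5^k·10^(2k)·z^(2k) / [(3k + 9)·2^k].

Apply the ratio test: |a_{k+1}| / |a_k| = [(3k + 9)/(3(k+1) + 9)] · 5·100/2, which tends to 250 as k → ∞.
Successive powers of z differ by 2, so the series converges when |z|² · 250 < 1, i.e. |z| < √(1/250). So R = √10/50.

R = √10/50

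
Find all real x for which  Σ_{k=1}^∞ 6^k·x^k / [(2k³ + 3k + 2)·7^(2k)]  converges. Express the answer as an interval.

[-49/6, 49/6]

Ratio test: |a_{k+1}/a_k| = [(2k³ + 3k + 2)/(2(k+1)³ + 3(k+1) + 2)] · 6/49 → 6/49 as k → ∞.
Hence the series converges for |x| < 1/(6/49) = 49/6, so the radius of convergence is 49/6.
When x = 49/6, absolute convergence follows by limit comparison with Σ 1/k³.
At x = -49/6: absolute convergence follows by limit comparison with Σ 1/k³.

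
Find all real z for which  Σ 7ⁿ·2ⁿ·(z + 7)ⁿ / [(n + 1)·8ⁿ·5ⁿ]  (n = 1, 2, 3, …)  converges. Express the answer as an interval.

Ratio test: |a_{n+1}/a_n| = [(n + 1)/((n+1) + 1)] · 7·2/(8·5) → 7/20 as n → ∞.
Thus R = 1/(7/20) = 20/7.
Check z = -29/7: the terms behave like c/n; limit comparison with the harmonic series gives divergence.
Check z = -69/7: convergence follows from the alternating series test (terms decrease monotonically to 0).

[-69/7, -29/7)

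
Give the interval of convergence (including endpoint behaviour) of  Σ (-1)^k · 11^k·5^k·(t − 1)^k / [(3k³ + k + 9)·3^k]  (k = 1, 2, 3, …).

[52/55, 58/55]

Apply the ratio test: |a_{k+1}| / |a_k| = [(3k³ + k + 9)/(3(k+1)³ + (k+1) + 9)] · 11·5/3, which tends to 55/3 as k → ∞.
Convergence for |t − 1| · 55/3 < 1, i.e. |t − 1| < 3/55. So R = 3/55.
At t = 58/55: absolute convergence follows by limit comparison with Σ 1/k³.
When t = 52/55, the series is dominated by a constant times Σ 1/k³, which converges (p = 3 > 1).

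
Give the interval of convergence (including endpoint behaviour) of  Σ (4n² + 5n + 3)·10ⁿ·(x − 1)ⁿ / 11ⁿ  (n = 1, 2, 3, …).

(-1/10, 21/10)

Apply the ratio test: |a_{n+1}| / |a_n| = [(4(n+1)² + 5(n+1) + 3)/(4n² + 5n + 3)] · 10/11, which tends to 10/11 as n → ∞.
Thus R = 1/(10/11) = 11/10.
Endpoint x = 21/10: the terms do not tend to 0, so the series diverges.
Endpoint x = -1/10: the n-th term does not approach 0; divergence by the term test.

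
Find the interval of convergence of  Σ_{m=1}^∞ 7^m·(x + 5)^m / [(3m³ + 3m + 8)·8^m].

[-43/7, -27/7]

Ratio test: |a_{m+1}/a_m| = [(3m³ + 3m + 8)/(3(m+1)³ + 3(m+1) + 8)] · 7/8 → 7/8 as m → ∞.
Convergence for |x + 5| · 7/8 < 1, i.e. |x + 5| < 8/7. So R = 8/7.
Check x = -27/7: the series is dominated by a constant times Σ 1/m³, which converges (p = 3 > 1).
Endpoint x = -43/7: the series is dominated by a constant times Σ 1/m³, which converges (p = 3 > 1).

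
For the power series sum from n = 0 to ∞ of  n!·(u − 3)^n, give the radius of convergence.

R = 0

By the ratio test, |a_{n+1}/a_n| = (n+1) → ∞.
Since the ratio → ∞, the series diverges for every u ≠ 3, and R = 0.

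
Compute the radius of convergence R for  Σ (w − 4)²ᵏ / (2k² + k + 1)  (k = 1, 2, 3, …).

Apply the ratio test: |a_{k+1}| / |a_k| = (2k² + k + 1)/(2(k+1)² + (k+1) + 1), which tends to 1 as k → ∞.
Since the exponent of (w − 4) increases by 2 each term, convergence requires |w − 4|² < 1, hence R = 1.

R = 1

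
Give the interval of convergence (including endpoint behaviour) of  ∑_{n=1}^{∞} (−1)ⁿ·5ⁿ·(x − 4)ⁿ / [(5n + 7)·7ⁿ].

The ratio of consecutive coefficients is [(5n + 7)/(5(n+1) + 7)] · 5/7 → 5/7.
Thus R = 1/(5/7) = 7/5.
When x = 27/5, the terms alternate in sign and decrease monotonically to 0 in absolute value (size ~ c/n), so the alternating series test gives convergence.
Check x = 13/5: comparison with the harmonic series Σ 1/n shows the series diverges.

(13/5, 27/5]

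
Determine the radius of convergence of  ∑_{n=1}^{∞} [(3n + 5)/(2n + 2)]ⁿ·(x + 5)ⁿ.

By the Cauchy root test, |a_n|^(1/n) = (3n + 5)/(2n + 2) → 3/2.
The series converges when 3/2 · |x + 5| < 1, giving R = 2/3.

R = 2/3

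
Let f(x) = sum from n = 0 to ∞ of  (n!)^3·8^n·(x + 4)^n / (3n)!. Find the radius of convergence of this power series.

Ratio test: |a_{n+1}/a_n| = (n+1)³/[(3n+1)·(3n+2)·(3n+3)] · 8 → 8/27 as n → ∞.
Convergence for |x + 4| · 8/27 < 1, i.e. |x + 4| < 27/8. So R = 27/8.

R = 27/8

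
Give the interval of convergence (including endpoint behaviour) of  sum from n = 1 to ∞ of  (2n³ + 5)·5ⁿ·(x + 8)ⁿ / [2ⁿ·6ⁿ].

Apply the ratio test: |a_{n+1}| / |a_n| = [(2(n+1)³ + 5)/(2n³ + 5)] · 5/(2·6), which tends to 5/12 as n → ∞.
Hence the series converges for |x + 8| < 1/(5/12) = 12/5, so the radius of convergence is 12/5.
When x = -28/5, the terms do not tend to 0, so the series diverges.
Check x = -52/5: the n-th term does not approach 0; divergence by the term test.

(-52/5, -28/5)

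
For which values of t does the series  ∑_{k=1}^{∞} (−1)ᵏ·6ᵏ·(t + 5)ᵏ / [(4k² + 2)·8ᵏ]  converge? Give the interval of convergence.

[-19/3, -11/3]

The ratio of consecutive coefficients is [(4k² + 2)/(4(k+1)² + 2)] · 6/8 → 3/4.
Hence the series converges for |t + 5| < 1/(3/4) = 4/3, so the radius of convergence is 4/3.
Check t = -11/3: the terms are on the order of 1/k², so the series converges absolutely by comparison with the p-series (p = 2 > 1).
At t = -19/3: the terms are on the order of 1/k², so the series converges absolutely by comparison with the p-series (p = 2 > 1).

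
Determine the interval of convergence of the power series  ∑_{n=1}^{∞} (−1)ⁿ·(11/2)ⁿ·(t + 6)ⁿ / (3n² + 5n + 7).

By the ratio test, |a_{n+1}/a_n| = [(3n² + 5n + 7)/(3(n+1)² + 5(n+1) + 7)] · 11/2 → 11/2.
Convergence for |t + 6| · 11/2 < 1, i.e. |t + 6| < 2/11. So R = 2/11.
At t = -64/11: the terms are on the order of 1/n², so the series converges absolutely by comparison with the p-series (p = 2 > 1).
At t = -68/11: absolute convergence follows by limit comparison with Σ 1/n².

[-68/11, -64/11]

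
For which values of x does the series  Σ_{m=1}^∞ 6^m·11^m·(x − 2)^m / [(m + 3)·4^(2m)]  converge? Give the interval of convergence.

By the ratio test, |a_{m+1}/a_m| = [(m + 3)/((m+1) + 3)] · 6·11/16 → 33/8.
The series converges when 33/8 · |x − 2| < 1, giving R = 8/33.
When x = 74/33, the terms behave like c/m; limit comparison with the harmonic series gives divergence.
Check x = 58/33: an alternating series whose terms decrease to 0 in absolute value, so it converges by the Leibniz criterion.

[58/33, 74/33)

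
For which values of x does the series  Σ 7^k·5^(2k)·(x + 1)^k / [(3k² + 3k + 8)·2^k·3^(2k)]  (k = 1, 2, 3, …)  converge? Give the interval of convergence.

[-193/175, -157/175]

The ratio of consecutive coefficients is [(3k² + 3k + 8)/(3(k+1)² + 3(k+1) + 8)] · 7·25/(2·9) → 175/18.
The series converges when 175/18 · |x + 1| < 1, giving R = 18/175.
Check x = -157/175: the terms are on the order of 1/k², so the series converges absolutely by comparison with the p-series (p = 2 > 1).
Check x = -193/175: the series is dominated by a constant times Σ 1/k², which converges (p = 2 > 1).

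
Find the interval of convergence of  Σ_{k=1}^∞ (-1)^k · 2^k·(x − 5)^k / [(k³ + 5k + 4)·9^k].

By the ratio test, |a_{k+1}/a_k| = [(k³ + 5k + 4)/((k+1)³ + 5(k+1) + 4)] · 2/9 → 2/9.
Convergence for |x − 5| · 2/9 < 1, i.e. |x − 5| < 9/2. So R = 9/2.
At x = 19/2: the series is dominated by a constant times Σ 1/k³, which converges (p = 3 > 1).
Endpoint x = 1/2: the series is dominated by a constant times Σ 1/k³, which converges (p = 3 > 1).

[1/2, 19/2]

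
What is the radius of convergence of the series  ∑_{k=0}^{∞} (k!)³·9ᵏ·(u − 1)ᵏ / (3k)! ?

By the ratio test, |a_{k+1}/a_k| = (k+1)³/[(3k+1)·(3k+2)·(3k+3)] · 9 → 1/3.
Hence the series converges for |u − 1| < 1/(1/3) = 3, so the radius of convergence is 3.

R = 3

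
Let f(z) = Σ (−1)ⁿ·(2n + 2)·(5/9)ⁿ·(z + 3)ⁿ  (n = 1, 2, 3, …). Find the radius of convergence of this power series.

By the ratio test, |a_{n+1}/a_n| = [(2(n+1) + 2)/(2n + 2)] · 5/9 → 5/9.
Hence the series converges for |z + 3| < 1/(5/9) = 9/5, so the radius of convergence is 9/5.

R = 9/5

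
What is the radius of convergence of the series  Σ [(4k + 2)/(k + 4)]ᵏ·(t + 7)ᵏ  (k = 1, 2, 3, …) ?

R = 1/4

Applying the root test, |a_k|^(1/k) = (4k + 2)/(k + 4) → 4.
Hence the series converges for |t + 7| < 1/(4) = 1/4, so the radius of convergence is 1/4.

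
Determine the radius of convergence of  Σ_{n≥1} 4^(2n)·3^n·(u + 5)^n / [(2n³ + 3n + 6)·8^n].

R = 1/6

By the ratio test, |a_{n+1}/a_n| = [(2n³ + 3n + 6)/(2(n+1)³ + 3(n+1) + 6)] · 16·3/8 → 6.
Convergence for |u + 5| · 6 < 1, i.e. |u + 5| < 1/6. So R = 1/6.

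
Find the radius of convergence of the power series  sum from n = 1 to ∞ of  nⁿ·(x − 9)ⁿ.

Applying the root test, |a_n|^(1/n) = n → ∞.
Since the n-th root of |a_n| is unbounded, the series converges only at x = 9; R = 0.

R = 0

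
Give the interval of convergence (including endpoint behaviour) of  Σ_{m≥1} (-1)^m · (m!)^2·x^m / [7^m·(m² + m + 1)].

{0}

Ratio test: |a_{m+1}/a_m| = (m+1)² · 1/7 · (m² + m + 1)/((m+1)² + (m+1) + 1) → ∞ as m → ∞.
Since the ratio → ∞, the series diverges for every x ≠ 0, and R = 0.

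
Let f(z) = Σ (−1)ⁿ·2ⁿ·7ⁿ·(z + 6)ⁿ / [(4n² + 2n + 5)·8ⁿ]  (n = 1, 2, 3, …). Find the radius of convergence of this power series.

Ratio test: |a_{n+1}/a_n| = [(4n² + 2n + 5)/(4(n+1)² + 2(n+1) + 5)] · 2·7/8 → 7/4 as n → ∞.
Thus R = 1/(7/4) = 4/7.

R = 4/7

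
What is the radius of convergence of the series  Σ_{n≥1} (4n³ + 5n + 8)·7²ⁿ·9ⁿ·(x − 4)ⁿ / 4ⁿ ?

R = 4/441

The ratio of consecutive coefficients is [(4(n+1)³ + 5(n+1) + 8)/(4n³ + 5n + 8)] · 49·9/4 → 441/4.
Hence the series converges for |x − 4| < 1/(441/4) = 4/441, so the radius of convergence is 4/441.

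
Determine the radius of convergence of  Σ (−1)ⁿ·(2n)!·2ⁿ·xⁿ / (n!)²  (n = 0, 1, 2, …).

Ratio test: |a_{n+1}/a_n| = (2n+1)·(2n+2)/(n+1)² · 2 → 8 as n → ∞.
Hence the series converges for |x| < 1/(8) = 1/8, so the radius of convergence is 1/8.

R = 1/8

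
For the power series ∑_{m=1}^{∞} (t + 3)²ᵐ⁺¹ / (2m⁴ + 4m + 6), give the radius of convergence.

R = 1

By the ratio test, |a_{m+1}/a_m| = (2m⁴ + 4m + 6)/(2(m+1)⁴ + 4(m+1) + 6) → 1.
Successive powers of (t + 3) differ by 2, so the series converges when |t + 3|² · 1 < 1, i.e. |t + 3| < √(1) = 1. So R = 1.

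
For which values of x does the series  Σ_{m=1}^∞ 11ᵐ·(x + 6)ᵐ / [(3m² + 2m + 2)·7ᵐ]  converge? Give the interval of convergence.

By the ratio test, |a_{m+1}/a_m| = [(3m² + 2m + 2)/(3(m+1)² + 2(m+1) + 2)] · 11/7 → 11/7.
Thus R = 1/(11/7) = 7/11.
Endpoint x = -59/11: the series is dominated by a constant times Σ 1/m², which converges (p = 2 > 1).
When x = -73/11, absolute convergence follows by limit comparison with Σ 1/m².

[-73/11, -59/11]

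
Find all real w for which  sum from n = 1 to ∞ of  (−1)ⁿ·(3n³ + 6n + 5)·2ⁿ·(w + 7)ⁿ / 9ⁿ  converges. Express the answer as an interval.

The ratio of consecutive coefficients is [(3(n+1)³ + 6(n+1) + 5)/(3n³ + 6n + 5)] · 2/9 → 2/9.
Hence the series converges for |w + 7| < 1/(2/9) = 9/2, so the radius of convergence is 9/2.
Endpoint w = -5/2: the terms do not tend to 0, so the series diverges.
Endpoint w = -23/2: the n-th term does not approach 0; divergence by the term test.

(-23/2, -5/2)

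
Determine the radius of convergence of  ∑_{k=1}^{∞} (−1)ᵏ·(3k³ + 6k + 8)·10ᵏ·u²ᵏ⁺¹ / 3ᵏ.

By the ratio test, |a_{k+1}/a_k| = [(3(k+1)³ + 6(k+1) + 8)/(3k³ + 6k + 8)] · 10/3 → 10/3.
Successive powers of u differ by 2, so the series converges when |u|² · 10/3 < 1, i.e. |u| < √(3/10). So R = √30/10.

R = √30/10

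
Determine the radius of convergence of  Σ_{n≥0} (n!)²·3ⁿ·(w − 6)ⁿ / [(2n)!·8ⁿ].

R = 32/3

The ratio of consecutive coefficients is (n+1)²/[(2n+1)·(2n+2)] · 3/8 → 3/32.
Convergence for |w − 6| · 3/32 < 1, i.e. |w − 6| < 32/3. So R = 32/3.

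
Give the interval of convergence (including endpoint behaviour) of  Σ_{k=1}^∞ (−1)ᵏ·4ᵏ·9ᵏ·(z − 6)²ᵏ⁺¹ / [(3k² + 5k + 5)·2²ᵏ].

[17/3, 19/3]

Apply the ratio test: |a_{k+1}| / |a_k| = [(3k² + 5k + 5)/(3(k+1)² + 5(k+1) + 5)] · 4·9/4, which tends to 9 as k → ∞.
Since the exponent of (z − 6) increases by 2 each term, convergence requires |z − 6|² < 1/9, hence R = 1/3.
Endpoint z = 19/3: the series is dominated by a constant times Σ 1/k², which converges (p = 2 > 1).
Check z = 17/3: absolute convergence follows by limit comparison with Σ 1/k².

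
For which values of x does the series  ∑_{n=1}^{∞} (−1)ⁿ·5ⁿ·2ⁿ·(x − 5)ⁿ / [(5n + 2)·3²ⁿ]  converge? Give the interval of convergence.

Ratio test: |a_{n+1}/a_n| = [(5n + 2)/(5(n+1) + 2)] · 5·2/9 → 10/9 as n → ∞.
Hence the series converges for |x − 5| < 1/(10/9) = 9/10, so the radius of convergence is 9/10.
When x = 59/10, convergence follows from the alternating series test (terms decrease monotonically to 0).
When x = 41/10, the terms are asymptotic to a nonzero constant times 1/n, so the series diverges by limit comparison with Σ 1/n.

(41/10, 59/10]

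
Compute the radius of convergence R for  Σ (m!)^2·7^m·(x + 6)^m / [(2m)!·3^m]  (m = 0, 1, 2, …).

R = 12/7

Ratio test: |a_{m+1}/a_m| = (m+1)²/[(2m+1)·(2m+2)] · 7/3 → 7/12 as m → ∞.
The series converges when 7/12 · |x + 6| < 1, giving R = 12/7.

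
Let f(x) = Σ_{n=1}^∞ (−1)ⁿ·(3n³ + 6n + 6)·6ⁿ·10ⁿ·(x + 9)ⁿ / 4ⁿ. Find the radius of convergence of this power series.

Apply the ratio test: |a_{n+1}| / |a_n| = [(3(n+1)³ + 6(n+1) + 6)/(3n³ + 6n + 6)] · 6·10/4, which tends to 15 as n → ∞.
Convergence for |x + 9| · 15 < 1, i.e. |x + 9| < 1/15. So R = 1/15.

R = 1/15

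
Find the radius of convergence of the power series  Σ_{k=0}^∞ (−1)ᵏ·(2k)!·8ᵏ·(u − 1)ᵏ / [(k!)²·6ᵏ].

Ratio test: |a_{k+1}/a_k| = (2k+1)·(2k+2)/(k+1)² · 8/6 → 16/3 as k → ∞.
Convergence for |u − 1| · 16/3 < 1, i.e. |u − 1| < 3/16. So R = 3/16.

R = 3/16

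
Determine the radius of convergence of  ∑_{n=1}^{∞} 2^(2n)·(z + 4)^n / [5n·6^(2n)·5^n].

Apply the ratio test: |a_{n+1}| / |a_n| = [5n/5(n+1)] · 4/(36·5), which tends to 1/45 as n → ∞.
Thus R = 1/(1/45) = 45.

R = 45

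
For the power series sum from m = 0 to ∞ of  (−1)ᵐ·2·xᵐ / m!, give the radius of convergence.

R = ∞

Apply the ratio test: |a_{m+1}| / |a_m| = 2/2 · 1/(m+1), which tends to 0 as m → ∞.
Since the limit is 0 < 1 for every x, the series converges on all of ℝ and R = ∞.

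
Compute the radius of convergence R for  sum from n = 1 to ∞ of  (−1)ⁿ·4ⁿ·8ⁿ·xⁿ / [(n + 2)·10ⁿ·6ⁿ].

Apply the ratio test: |a_{n+1}| / |a_n| = [(n + 2)/((n+1) + 2)] · 4·8/(10·6), which tends to 8/15 as n → ∞.
Hence the series converges for |x| < 1/(8/15) = 15/8, so the radius of convergence is 15/8.

R = 15/8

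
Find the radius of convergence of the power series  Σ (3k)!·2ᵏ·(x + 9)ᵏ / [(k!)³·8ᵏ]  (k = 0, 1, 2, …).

Apply the ratio test: |a_{k+1}| / |a_k| = (3k+1)·(3k+2)·(3k+3)/(k+1)³ · 2/8, which tends to 27/4 as k → ∞.
Convergence for |x + 9| · 27/4 < 1, i.e. |x + 9| < 4/27. So R = 4/27.

R = 4/27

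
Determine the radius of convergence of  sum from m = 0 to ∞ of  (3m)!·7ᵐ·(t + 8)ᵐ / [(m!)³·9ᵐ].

R = 1/21

Apply the ratio test: |a_{m+1}| / |a_m| = (3m+1)·(3m+2)·(3m+3)/(m+1)³ · 7/9, which tends to 21 as m → ∞.
The series converges when 21 · |t + 8| < 1, giving R = 1/21.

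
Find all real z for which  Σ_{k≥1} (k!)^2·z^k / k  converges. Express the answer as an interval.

{0}

Ratio test: |a_{k+1}/a_k| = (k+1)² · k/(k+1) → ∞ as k → ∞.
Since the ratio → ∞, the series diverges for every z ≠ 0, and R = 0.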